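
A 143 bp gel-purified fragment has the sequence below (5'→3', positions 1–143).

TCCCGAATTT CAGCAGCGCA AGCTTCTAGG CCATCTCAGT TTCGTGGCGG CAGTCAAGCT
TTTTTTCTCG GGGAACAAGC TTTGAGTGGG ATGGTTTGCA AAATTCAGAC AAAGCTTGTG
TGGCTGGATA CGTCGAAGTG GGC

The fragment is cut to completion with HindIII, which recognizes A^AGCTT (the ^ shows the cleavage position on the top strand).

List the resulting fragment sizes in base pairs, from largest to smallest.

36, 35, 31, 21, 20 bp

HindIII sites (AAGCTT) start at positions 20, 56, 77, 112.
HindIII cuts after the first base of each site, so after positions 20, 56, 77, 112.
Linear molecule, 4 cuts → 5 fragments:
  1–20 → 20 bp
  21–56 → 36 bp
  57–77 → 21 bp
  78–112 → 35 bp
  113–143 → 31 bp
Sorted largest to smallest: 36, 35, 31, 21, 20 bp.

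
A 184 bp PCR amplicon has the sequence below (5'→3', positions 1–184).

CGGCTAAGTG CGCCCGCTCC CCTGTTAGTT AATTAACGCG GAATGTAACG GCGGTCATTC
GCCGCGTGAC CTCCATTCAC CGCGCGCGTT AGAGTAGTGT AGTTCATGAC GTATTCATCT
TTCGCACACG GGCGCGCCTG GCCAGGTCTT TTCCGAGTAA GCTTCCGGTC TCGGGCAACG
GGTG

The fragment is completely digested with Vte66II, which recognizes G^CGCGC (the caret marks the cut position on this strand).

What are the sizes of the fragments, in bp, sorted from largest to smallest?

82, 52, 50 bp

Vte66II sites (GCGCGC) start at positions 82, 132.
Vte66II cuts after the first base of each site, so after positions 82, 132.
Linear molecule, 2 cuts → 3 fragments:
  1–82 → 82 bp
  83–132 → 50 bp
  133–184 → 52 bp
Sorted largest to smallest: 82, 52, 50 bp.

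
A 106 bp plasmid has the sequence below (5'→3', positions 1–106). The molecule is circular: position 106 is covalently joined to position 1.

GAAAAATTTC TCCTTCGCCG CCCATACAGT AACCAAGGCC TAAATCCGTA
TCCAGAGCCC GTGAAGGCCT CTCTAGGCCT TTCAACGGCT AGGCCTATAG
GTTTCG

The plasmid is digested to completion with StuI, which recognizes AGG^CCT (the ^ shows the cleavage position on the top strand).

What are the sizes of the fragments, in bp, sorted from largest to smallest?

51, 29, 16, 10 bp

StuI sites (AGGCCT) start at positions 36, 65, 75, 91.
StuI cuts after base 3 of each site, so after positions 38, 67, 77, 93.
Circular molecule, 4 cuts → 4 fragments:
  39–67 → 29 bp
  68–77 → 10 bp
  78–93 → 16 bp
  94–106 then 1–38 → 13 + 38 = 51 bp
Sorted largest to smallest: 51, 29, 16, 10 bp.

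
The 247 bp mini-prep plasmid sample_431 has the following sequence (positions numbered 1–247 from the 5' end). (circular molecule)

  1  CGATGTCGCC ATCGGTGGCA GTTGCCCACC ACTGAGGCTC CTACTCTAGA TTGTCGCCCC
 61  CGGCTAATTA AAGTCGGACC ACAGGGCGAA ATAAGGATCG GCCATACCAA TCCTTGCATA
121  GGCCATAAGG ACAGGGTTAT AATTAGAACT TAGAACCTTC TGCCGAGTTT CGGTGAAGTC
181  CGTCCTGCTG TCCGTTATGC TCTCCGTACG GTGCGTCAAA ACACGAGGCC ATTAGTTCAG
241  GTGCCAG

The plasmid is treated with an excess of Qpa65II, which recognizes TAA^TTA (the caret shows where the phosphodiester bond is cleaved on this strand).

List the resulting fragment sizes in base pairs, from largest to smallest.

Qpa65II sites (TAATTA) start at positions 65, 140.
Qpa65II cuts after base 3 of each site, so after positions 67, 142.
Circular molecule, 2 cuts → 2 fragments:
  68–142 → 75 bp
  143–247 then 1–67 → 105 + 67 = 172 bp
Sorted largest to smallest: 172, 75 bp.

172, 75 bp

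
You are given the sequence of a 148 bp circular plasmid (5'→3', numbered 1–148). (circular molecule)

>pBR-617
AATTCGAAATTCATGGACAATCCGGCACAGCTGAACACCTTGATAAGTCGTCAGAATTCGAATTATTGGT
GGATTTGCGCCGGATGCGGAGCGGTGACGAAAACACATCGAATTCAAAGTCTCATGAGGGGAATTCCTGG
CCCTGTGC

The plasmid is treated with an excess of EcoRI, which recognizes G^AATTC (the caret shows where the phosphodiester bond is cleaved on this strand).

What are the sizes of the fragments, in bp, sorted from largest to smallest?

71, 56, 21 bp

EcoRI sites (GAATTC) start at positions 54, 110, 131.
EcoRI cuts after the first base of each site, so after positions 54, 110, 131.
Circular molecule, 3 cuts → 3 fragments:
  55–110 → 56 bp
  111–131 → 21 bp
  132–148 then 1–54 → 17 + 54 = 71 bp
Sorted largest to smallest: 71, 56, 21 bp.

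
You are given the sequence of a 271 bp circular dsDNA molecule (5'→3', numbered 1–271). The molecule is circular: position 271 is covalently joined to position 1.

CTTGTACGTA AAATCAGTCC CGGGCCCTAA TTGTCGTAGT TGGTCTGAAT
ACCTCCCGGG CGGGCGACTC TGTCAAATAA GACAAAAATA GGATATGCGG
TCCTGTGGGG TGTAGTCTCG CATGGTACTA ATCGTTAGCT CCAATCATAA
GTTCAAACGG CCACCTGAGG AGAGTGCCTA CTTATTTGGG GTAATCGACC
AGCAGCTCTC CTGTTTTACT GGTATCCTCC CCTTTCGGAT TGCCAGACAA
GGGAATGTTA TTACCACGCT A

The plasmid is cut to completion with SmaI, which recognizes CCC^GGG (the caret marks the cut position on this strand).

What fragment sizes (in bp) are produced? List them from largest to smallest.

SmaI sites (CCCGGG) start at positions 19, 55.
SmaI cuts after base 3 of each site, so after positions 21, 57.
Circular molecule, 2 cuts → 2 fragments:
  22–57 → 36 bp
  58–271 then 1–21 → 214 + 21 = 235 bp
Sorted largest to smallest: 235, 36 bp.

235, 36 bp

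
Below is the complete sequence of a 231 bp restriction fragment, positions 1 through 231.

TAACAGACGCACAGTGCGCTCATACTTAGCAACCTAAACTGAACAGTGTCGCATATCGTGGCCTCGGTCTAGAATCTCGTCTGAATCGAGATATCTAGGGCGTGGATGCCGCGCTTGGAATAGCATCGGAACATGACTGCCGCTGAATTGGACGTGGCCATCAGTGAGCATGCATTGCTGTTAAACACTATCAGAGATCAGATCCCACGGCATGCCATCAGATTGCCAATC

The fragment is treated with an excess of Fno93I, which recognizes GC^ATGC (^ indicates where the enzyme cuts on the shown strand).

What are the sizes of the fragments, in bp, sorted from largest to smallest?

169, 42, 20 bp

Fno93I sites (GCATGC) start at positions 168, 210.
Fno93I cuts after base 2 of each site, so after positions 169, 211.
Linear molecule, 2 cuts → 3 fragments:
  1–169 → 169 bp
  170–211 → 42 bp
  212–231 → 20 bp
Sorted largest to smallest: 169, 42, 20 bp.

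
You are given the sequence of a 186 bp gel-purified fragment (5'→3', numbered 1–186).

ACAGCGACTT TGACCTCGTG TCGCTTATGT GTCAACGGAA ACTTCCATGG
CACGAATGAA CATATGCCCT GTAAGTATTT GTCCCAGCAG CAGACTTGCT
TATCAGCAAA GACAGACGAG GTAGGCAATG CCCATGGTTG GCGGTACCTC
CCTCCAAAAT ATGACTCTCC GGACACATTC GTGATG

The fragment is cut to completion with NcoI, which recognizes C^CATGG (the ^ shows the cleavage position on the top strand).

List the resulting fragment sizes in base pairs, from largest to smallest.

NcoI sites (CCATGG) start at positions 45, 132.
NcoI cuts after the first base of each site, so after positions 45, 132.
Linear molecule, 2 cuts → 3 fragments:
  1–45 → 45 bp
  46–132 → 87 bp
  133–186 → 54 bp
Sorted largest to smallest: 87, 54, 45 bp.

87, 54, 45 bp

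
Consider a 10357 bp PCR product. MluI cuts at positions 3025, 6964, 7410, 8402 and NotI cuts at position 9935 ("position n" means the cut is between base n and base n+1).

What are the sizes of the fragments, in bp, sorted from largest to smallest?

Combined cut positions (sorted): 3025, 6964, 7410, 8402, 9935.
Linear molecule, 5 cuts → 6 fragments:
  3025 − 0 = 3025 bp
  6964 − 3025 = 3939 bp
  7410 − 6964 = 446 bp
  8402 − 7410 = 992 bp
  9935 − 8402 = 1533 bp
  10357 − 9935 = 422 bp
Sorted largest to smallest: 3939, 3025, 1533, 992, 446, 422 bp.

3939, 3025, 1533, 992, 446, 422 bp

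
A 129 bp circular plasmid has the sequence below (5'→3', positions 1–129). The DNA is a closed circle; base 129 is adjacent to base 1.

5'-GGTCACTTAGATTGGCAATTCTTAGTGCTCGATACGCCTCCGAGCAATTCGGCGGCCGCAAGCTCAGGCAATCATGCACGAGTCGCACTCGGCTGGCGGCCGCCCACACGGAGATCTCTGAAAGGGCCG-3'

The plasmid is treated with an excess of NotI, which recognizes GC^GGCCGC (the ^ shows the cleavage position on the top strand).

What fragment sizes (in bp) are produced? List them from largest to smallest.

85, 44 bp

NotI sites (GCGGCCGC) start at positions 52, 96.
NotI cuts after base 2 of each site, so after positions 53, 97.
Circular molecule, 2 cuts → 2 fragments:
  54–97 → 44 bp
  98–129 then 1–53 → 32 + 53 = 85 bp
Sorted largest to smallest: 85, 44 bp.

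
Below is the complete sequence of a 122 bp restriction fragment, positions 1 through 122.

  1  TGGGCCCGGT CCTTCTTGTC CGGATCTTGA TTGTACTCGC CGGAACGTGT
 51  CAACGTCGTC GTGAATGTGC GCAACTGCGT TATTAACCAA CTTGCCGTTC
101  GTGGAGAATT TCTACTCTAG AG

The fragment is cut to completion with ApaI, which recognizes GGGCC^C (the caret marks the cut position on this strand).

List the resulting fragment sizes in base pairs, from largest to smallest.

The ApaI site (GGGCCC) starts at position 2.
ApaI cuts after base 5 of each site (before the last base), so after position 6.
Linear molecule, 1 cut → 2 fragments:
  1–6 → 6 bp
  7–122 → 116 bp
Sorted largest to smallest: 116, 6 bp.

116, 6 bp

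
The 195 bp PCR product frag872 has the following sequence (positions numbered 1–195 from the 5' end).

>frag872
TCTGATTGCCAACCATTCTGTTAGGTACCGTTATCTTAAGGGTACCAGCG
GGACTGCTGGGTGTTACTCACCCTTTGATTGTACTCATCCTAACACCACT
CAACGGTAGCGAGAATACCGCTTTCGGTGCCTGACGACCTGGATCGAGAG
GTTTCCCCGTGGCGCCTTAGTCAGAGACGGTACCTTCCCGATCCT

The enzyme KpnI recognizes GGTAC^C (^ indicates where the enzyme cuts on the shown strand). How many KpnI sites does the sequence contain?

GGTACC occurs starting at positions 24, 41, 179.
KpnI cuts at 3 sites.

3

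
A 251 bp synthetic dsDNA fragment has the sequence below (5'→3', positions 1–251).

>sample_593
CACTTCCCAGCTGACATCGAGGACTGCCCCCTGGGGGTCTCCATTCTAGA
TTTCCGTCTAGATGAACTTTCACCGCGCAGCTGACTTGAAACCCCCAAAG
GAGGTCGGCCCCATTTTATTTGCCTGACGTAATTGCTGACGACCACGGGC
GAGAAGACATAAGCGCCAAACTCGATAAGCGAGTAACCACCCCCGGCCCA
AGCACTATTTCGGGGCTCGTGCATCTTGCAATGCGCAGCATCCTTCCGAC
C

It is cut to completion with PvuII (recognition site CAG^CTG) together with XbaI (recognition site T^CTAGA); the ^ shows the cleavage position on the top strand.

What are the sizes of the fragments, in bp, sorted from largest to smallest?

PvuII sites (CAGCTG) start at positions 8, 78.
PvuII cuts after base 3 of each site, so after positions 10, 80.
XbaI sites (TCTAGA) start at positions 45, 57.
XbaI cuts after the first base of each site, so after positions 45, 57.
Combined cut positions: 10, 45, 57, 80.
Linear molecule, 4 cuts → 5 fragments:
  1–10 → 10 bp
  11–45 → 35 bp
  46–57 → 12 bp
  58–80 → 23 bp
  81–251 → 171 bp
Sorted largest to smallest: 171, 35, 23, 12, 10 bp.

171, 35, 23, 12, 10 bp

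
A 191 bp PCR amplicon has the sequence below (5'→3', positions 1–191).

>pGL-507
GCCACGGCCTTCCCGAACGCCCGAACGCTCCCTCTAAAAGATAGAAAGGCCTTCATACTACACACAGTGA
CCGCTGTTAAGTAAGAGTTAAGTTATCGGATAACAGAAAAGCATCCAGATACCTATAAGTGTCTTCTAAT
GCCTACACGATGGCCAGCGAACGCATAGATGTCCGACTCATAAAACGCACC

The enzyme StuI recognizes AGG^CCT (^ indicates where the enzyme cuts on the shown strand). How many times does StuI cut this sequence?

AGGCCT occurs starting at position 47.
StuI cuts at 1 site.

1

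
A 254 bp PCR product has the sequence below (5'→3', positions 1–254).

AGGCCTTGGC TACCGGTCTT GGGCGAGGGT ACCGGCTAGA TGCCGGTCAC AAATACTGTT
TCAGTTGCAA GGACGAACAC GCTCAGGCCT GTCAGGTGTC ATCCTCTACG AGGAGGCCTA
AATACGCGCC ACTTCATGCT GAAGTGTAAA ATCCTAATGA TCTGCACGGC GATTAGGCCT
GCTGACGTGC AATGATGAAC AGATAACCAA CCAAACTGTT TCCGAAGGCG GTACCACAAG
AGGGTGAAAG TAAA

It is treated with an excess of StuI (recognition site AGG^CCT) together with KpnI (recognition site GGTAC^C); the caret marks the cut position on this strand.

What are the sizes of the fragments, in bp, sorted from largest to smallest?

61, 57, 55, 29, 29, 20, 3 bp

StuI sites (AGGCCT) start at positions 1, 85, 114, 175.
StuI cuts after base 3 of each site, so after positions 3, 87, 116, 177.
KpnI sites (GGTACC) start at positions 28, 230.
KpnI cuts after base 5 of each site (before the last base), so after positions 32, 234.
Combined cut positions: 3, 32, 87, 116, 177, 234.
Linear molecule, 6 cuts → 7 fragments:
  1–3 → 3 bp
  4–32 → 29 bp
  33–87 → 55 bp
  88–116 → 29 bp
  117–177 → 61 bp
  178–234 → 57 bp
  235–254 → 20 bp
Sorted largest to smallest: 61, 57, 55, 29, 29, 20, 3 bp.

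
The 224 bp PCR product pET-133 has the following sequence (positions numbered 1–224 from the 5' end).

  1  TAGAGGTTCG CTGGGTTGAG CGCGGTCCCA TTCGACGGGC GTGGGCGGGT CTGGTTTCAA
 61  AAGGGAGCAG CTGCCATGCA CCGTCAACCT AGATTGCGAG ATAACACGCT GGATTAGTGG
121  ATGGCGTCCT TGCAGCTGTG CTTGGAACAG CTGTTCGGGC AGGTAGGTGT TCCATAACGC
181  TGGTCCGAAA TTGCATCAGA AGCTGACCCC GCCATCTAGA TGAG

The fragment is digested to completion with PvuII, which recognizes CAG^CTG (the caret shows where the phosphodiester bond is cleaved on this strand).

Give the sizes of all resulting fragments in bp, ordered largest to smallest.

74, 70, 65, 15 bp

PvuII sites (CAGCTG) start at positions 68, 133, 148.
PvuII cuts after base 3 of each site, so after positions 70, 135, 150.
Linear molecule, 3 cuts → 4 fragments:
  1–70 → 70 bp
  71–135 → 65 bp
  136–150 → 15 bp
  151–224 → 74 bp
Sorted largest to smallest: 74, 70, 65, 15 bp.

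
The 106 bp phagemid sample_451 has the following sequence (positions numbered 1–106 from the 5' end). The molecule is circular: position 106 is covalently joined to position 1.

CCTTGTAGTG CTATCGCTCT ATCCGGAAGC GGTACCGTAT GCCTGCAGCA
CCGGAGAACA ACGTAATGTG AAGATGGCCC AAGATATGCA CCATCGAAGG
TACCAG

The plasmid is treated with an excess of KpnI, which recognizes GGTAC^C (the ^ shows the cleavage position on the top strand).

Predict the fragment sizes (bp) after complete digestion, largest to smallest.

KpnI sites (GGTACC) start at positions 31, 99.
KpnI cuts after base 5 of each site (before the last base), so after positions 35, 103.
Circular molecule, 2 cuts → 2 fragments:
  36–103 → 68 bp
  104–106 then 1–35 → 3 + 35 = 38 bp
Sorted largest to smallest: 68, 38 bp.

68, 38 bp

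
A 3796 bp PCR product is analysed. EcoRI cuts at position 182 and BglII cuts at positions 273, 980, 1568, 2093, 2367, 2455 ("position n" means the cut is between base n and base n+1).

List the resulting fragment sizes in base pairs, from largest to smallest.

Combined cut positions (sorted): 182, 273, 980, 1568, 2093, 2367, 2455.
Linear molecule, 7 cuts → 8 fragments:
  182 − 0 = 182 bp
  273 − 182 = 91 bp
  980 − 273 = 707 bp
  1568 − 980 = 588 bp
  2093 − 1568 = 525 bp
  2367 − 2093 = 274 bp
  2455 − 2367 = 88 bp
  3796 − 2455 = 1341 bp
Sorted largest to smallest: 1341, 707, 588, 525, 274, 182, 91, 88 bp.

1341, 707, 588, 525, 274, 182, 91, 88 bp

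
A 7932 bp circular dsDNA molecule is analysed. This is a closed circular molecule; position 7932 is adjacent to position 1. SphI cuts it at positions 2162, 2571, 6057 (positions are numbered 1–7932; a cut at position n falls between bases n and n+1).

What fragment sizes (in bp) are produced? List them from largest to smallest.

4037, 3486, 409 bp

Circular molecule, 3 cuts → 3 fragments:
  2571 − 2162 = 409 bp
  6057 − 2571 = 3486 bp
  wrap: 7932 − 6057 + 2162 = 4037 bp
Sorted largest to smallest: 4037, 3486, 409 bp.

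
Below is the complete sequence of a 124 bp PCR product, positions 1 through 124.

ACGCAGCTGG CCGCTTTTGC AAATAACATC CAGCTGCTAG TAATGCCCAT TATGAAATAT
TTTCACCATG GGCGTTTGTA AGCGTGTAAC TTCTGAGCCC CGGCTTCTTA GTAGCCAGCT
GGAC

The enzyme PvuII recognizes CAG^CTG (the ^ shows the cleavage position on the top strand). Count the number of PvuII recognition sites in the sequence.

CAGCTG occurs starting at positions 4, 31, 116.
PvuII cuts at 3 sites.

3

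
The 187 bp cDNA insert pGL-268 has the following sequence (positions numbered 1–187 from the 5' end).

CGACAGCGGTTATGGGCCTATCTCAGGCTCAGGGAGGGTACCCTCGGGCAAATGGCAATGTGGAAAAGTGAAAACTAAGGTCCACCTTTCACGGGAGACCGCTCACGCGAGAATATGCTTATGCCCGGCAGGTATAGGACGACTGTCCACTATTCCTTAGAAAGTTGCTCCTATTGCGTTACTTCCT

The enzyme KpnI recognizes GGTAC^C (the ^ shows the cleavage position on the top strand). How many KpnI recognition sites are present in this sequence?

1

GGTACC occurs starting at position 37.
KpnI cuts at 1 site.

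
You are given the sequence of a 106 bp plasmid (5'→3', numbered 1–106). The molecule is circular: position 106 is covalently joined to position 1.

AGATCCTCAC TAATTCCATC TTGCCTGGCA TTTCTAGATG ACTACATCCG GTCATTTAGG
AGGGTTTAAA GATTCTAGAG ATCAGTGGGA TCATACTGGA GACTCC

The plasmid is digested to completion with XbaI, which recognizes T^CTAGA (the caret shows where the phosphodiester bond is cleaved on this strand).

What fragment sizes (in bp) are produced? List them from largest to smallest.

65, 41 bp

XbaI sites (TCTAGA) start at positions 33, 74.
XbaI cuts after the first base of each site, so after positions 33, 74.
Circular molecule, 2 cuts → 2 fragments:
  34–74 → 41 bp
  75–106 then 1–33 → 32 + 33 = 65 bp
Sorted largest to smallest: 65, 41 bp.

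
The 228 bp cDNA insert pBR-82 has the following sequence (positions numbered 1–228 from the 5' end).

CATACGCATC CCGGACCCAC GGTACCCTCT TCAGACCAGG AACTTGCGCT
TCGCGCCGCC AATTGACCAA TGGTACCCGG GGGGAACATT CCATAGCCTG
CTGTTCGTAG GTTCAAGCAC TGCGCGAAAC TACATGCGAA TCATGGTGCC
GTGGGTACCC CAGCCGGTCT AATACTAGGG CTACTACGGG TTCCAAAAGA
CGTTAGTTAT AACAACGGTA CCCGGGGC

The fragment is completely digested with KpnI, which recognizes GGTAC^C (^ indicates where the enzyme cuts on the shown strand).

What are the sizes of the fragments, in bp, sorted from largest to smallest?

KpnI sites (GGTACC) start at positions 21, 72, 154, 217.
KpnI cuts after base 5 of each site (before the last base), so after positions 25, 76, 158, 221.
Linear molecule, 4 cuts → 5 fragments:
  1–25 → 25 bp
  26–76 → 51 bp
  77–158 → 82 bp
  159–221 → 63 bp
  222–228 → 7 bp
Sorted largest to smallest: 82, 63, 51, 25, 7 bp.

82, 63, 51, 25, 7 bp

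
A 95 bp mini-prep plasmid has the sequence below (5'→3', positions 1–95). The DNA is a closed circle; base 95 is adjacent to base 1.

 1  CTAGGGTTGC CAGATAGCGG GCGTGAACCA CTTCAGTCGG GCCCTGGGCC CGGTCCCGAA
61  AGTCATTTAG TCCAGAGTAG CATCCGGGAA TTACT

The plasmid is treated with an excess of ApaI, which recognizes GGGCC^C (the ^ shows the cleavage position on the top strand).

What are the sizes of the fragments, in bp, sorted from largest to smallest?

88, 7 bp

ApaI sites (GGGCCC) start at positions 39, 46.
ApaI cuts after base 5 of each site (before the last base), so after positions 43, 50.
Circular molecule, 2 cuts → 2 fragments:
  44–50 → 7 bp
  51–95 then 1–43 → 45 + 43 = 88 bp
Sorted largest to smallest: 88, 7 bp.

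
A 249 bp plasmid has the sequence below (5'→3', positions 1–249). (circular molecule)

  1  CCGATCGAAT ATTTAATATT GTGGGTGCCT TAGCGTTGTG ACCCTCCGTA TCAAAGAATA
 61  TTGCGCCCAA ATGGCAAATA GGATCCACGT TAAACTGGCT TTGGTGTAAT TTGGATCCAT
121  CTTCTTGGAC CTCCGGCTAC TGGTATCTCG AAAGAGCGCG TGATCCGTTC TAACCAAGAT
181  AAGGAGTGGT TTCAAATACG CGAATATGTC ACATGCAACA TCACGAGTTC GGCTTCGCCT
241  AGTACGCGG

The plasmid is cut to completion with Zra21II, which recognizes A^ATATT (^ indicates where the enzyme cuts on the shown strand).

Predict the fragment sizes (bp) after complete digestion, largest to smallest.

Zra21II sites (AATATT) start at positions 8, 15, 57.
Zra21II cuts after the first base of each site, so after positions 8, 15, 57.
Circular molecule, 3 cuts → 3 fragments:
  9–15 → 7 bp
  16–57 → 42 bp
  58–249 then 1–8 → 192 + 8 = 200 bp
Sorted largest to smallest: 200, 42, 7 bp.

200, 42, 7 bp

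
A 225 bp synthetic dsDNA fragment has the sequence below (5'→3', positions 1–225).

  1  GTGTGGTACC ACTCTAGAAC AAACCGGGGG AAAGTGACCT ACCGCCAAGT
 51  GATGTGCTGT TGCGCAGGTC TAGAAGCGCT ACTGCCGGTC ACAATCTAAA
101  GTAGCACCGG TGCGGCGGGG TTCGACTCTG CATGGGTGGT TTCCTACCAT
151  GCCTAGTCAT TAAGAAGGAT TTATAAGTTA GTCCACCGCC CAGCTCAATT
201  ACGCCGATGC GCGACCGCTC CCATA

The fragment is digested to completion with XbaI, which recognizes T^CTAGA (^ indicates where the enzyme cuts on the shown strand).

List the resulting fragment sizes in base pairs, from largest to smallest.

XbaI sites (TCTAGA) start at positions 13, 69.
XbaI cuts after the first base of each site, so after positions 13, 69.
Linear molecule, 2 cuts → 3 fragments:
  1–13 → 13 bp
  14–69 → 56 bp
  70–225 → 156 bp
Sorted largest to smallest: 156, 56, 13 bp.

156, 56, 13 bp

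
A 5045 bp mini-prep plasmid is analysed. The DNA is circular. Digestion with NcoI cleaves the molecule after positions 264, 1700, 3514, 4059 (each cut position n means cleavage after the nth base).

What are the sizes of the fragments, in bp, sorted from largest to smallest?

Circular molecule, 4 cuts → 4 fragments:
  1700 − 264 = 1436 bp
  3514 − 1700 = 1814 bp
  4059 − 3514 = 545 bp
  wrap: 5045 − 4059 + 264 = 1250 bp
Sorted largest to smallest: 1814, 1436, 1250, 545 bp.

1814, 1436, 1250, 545 bp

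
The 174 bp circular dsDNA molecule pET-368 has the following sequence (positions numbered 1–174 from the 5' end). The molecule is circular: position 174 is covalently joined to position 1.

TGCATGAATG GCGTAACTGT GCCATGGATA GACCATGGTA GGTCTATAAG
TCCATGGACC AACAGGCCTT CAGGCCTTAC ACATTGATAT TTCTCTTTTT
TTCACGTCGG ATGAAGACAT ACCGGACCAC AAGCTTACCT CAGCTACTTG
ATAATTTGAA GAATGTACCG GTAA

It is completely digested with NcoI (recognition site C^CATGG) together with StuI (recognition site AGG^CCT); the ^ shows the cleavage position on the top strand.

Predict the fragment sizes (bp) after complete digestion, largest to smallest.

122, 19, 14, 11, 8 bp

NcoI sites (CCATGG) start at positions 22, 33, 52.
NcoI cuts after the first base of each site, so after positions 22, 33, 52.
StuI sites (AGGCCT) start at positions 64, 72.
StuI cuts after base 3 of each site, so after positions 66, 74.
Combined cut positions: 22, 33, 52, 66, 74.
Circular molecule, 5 cuts → 5 fragments:
  23–33 → 11 bp
  34–52 → 19 bp
  53–66 → 14 bp
  67–74 → 8 bp
  75–174 then 1–22 → 100 + 22 = 122 bp
Sorted largest to smallest: 122, 19, 14, 11, 8 bp.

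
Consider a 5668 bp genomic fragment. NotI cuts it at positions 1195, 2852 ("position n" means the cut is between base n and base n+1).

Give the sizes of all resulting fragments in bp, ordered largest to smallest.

Linear molecule, 2 cuts → 3 fragments:
  1195 − 0 = 1195 bp
  2852 − 1195 = 1657 bp
  5668 − 2852 = 2816 bp
Sorted largest to smallest: 2816, 1657, 1195 bp.

2816, 1657, 1195 bp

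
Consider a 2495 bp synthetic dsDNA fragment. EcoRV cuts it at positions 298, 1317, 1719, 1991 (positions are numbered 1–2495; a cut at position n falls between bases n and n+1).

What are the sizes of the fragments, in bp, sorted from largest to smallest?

1019, 504, 402, 298, 272 bp

Linear molecule, 4 cuts → 5 fragments:
  298 − 0 = 298 bp
  1317 − 298 = 1019 bp
  1719 − 1317 = 402 bp
  1991 − 1719 = 272 bp
  2495 − 1991 = 504 bp
Sorted largest to smallest: 1019, 504, 402, 298, 272 bp.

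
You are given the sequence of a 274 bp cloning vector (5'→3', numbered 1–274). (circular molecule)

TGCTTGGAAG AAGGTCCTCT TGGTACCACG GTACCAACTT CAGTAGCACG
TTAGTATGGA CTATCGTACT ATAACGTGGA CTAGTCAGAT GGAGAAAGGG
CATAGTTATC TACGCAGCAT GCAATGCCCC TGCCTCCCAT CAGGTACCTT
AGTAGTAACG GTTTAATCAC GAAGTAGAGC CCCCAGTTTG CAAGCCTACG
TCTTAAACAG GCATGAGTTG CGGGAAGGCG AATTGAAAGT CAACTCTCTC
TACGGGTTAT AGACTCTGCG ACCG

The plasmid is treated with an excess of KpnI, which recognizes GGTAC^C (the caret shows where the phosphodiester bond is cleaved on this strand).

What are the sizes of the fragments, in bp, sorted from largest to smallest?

153, 113, 8 bp

KpnI sites (GGTACC) start at positions 22, 30, 143.
KpnI cuts after base 5 of each site (before the last base), so after positions 26, 34, 147.
Circular molecule, 3 cuts → 3 fragments:
  27–34 → 8 bp
  35–147 → 113 bp
  148–274 then 1–26 → 127 + 26 = 153 bp
Sorted largest to smallest: 153, 113, 8 bp.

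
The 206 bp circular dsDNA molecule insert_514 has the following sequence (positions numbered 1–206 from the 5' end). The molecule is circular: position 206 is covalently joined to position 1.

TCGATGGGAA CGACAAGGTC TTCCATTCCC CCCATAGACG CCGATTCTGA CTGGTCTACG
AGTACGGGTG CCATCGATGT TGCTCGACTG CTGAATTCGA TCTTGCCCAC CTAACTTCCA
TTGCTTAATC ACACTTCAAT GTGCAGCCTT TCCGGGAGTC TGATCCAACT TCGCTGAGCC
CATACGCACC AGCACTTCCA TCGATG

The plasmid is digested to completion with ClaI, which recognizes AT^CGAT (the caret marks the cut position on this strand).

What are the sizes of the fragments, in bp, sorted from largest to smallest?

127, 79 bp

ClaI sites (ATCGAT) start at positions 73, 200.
ClaI cuts after base 2 of each site, so after positions 74, 201.
Circular molecule, 2 cuts → 2 fragments:
  75–201 → 127 bp
  202–206 then 1–74 → 5 + 74 = 79 bp
Sorted largest to smallest: 127, 79 bp.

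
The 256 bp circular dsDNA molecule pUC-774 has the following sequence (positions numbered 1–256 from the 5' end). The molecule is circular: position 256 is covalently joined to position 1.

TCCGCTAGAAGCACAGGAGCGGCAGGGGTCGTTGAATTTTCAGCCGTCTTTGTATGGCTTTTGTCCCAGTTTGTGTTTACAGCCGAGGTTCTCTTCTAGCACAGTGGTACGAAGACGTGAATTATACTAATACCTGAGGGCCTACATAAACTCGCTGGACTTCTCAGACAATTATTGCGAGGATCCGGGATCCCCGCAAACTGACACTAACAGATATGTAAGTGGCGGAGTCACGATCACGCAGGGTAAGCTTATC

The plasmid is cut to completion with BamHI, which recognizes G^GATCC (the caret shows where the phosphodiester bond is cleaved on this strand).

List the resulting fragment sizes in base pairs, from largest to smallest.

249, 7 bp

BamHI sites (GGATCC) start at positions 181, 188.
BamHI cuts after the first base of each site, so after positions 181, 188.
Circular molecule, 2 cuts → 2 fragments:
  182–188 → 7 bp
  189–256 then 1–181 → 68 + 181 = 249 bp
Sorted largest to smallest: 249, 7 bp.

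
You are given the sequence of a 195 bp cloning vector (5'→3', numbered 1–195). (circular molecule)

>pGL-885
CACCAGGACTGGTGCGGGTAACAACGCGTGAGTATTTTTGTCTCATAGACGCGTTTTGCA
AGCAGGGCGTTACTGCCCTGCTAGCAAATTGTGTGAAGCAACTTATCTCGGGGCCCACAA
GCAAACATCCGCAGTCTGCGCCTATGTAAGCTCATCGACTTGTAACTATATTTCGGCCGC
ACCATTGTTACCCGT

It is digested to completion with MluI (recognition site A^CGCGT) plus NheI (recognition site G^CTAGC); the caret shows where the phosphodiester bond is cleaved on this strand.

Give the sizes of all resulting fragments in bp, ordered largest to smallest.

MluI sites (ACGCGT) start at positions 24, 49.
MluI cuts after the first base of each site, so after positions 24, 49.
The NheI site (GCTAGC) starts at position 80.
NheI cuts after the first base of each site, so after position 80.
Combined cut positions: 24, 49, 80.
Circular molecule, 3 cuts → 3 fragments:
  25–49 → 25 bp
  50–80 → 31 bp
  81–195 then 1–24 → 115 + 24 = 139 bp
Sorted largest to smallest: 139, 31, 25 bp.

139, 31, 25 bp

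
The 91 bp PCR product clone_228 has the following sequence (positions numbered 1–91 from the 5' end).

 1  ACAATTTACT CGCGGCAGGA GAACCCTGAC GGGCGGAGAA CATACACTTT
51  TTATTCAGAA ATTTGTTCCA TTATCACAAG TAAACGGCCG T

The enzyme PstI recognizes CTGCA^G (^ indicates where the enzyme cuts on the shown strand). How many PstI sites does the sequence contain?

No occurrence of CTGCAG is present in the sequence.
PstI does not cut: 0 sites.

0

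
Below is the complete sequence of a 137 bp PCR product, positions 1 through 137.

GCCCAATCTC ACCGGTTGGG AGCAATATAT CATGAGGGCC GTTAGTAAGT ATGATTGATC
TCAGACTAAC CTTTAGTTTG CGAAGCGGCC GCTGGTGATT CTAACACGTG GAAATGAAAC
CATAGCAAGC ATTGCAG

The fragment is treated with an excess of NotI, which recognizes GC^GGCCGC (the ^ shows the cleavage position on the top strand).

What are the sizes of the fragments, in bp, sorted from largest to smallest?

86, 51 bp

The NotI site (GCGGCCGC) starts at position 85.
NotI cuts after base 2 of each site, so after position 86.
Linear molecule, 1 cut → 2 fragments:
  1–86 → 86 bp
  87–137 → 51 bp
Sorted largest to smallest: 86, 51 bp.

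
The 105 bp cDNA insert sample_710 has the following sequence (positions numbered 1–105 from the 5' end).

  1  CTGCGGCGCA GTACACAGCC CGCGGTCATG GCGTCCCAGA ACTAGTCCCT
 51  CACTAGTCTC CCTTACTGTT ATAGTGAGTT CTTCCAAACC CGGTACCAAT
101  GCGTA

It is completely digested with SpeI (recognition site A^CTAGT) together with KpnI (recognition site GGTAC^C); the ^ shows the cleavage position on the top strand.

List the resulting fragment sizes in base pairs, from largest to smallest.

44, 41, 11, 9 bp

SpeI sites (ACTAGT) start at positions 41, 52.
SpeI cuts after the first base of each site, so after positions 41, 52.
The KpnI site (GGTACC) starts at position 92.
KpnI cuts after base 5 of each site (before the last base), so after position 96.
Combined cut positions: 41, 52, 96.
Linear molecule, 3 cuts → 4 fragments:
  1–41 → 41 bp
  42–52 → 11 bp
  53–96 → 44 bp
  97–105 → 9 bp
Sorted largest to smallest: 44, 41, 11, 9 bp.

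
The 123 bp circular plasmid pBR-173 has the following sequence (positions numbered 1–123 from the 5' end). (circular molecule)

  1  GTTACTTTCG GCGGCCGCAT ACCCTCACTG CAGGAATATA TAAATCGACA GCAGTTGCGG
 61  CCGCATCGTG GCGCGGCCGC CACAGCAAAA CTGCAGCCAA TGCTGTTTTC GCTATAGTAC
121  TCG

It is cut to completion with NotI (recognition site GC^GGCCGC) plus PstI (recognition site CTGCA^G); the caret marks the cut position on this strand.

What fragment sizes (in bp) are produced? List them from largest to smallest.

NotI sites (GCGGCCGC) start at positions 11, 57, 73.
NotI cuts after base 2 of each site, so after positions 12, 58, 74.
PstI sites (CTGCAG) start at positions 28, 91.
PstI cuts after base 5 of each site (before the last base), so after positions 32, 95.
Combined cut positions: 12, 32, 58, 74, 95.
Circular molecule, 5 cuts → 5 fragments:
  13–32 → 20 bp
  33–58 → 26 bp
  59–74 → 16 bp
  75–95 → 21 bp
  96–123 then 1–12 → 28 + 12 = 40 bp
Sorted largest to smallest: 40, 26, 21, 20, 16 bp.

40, 26, 21, 20, 16 bp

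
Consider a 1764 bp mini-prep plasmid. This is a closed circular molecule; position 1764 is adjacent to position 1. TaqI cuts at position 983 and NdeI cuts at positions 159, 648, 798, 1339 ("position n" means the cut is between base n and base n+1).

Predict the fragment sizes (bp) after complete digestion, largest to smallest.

Combined cut positions (sorted): 159, 648, 798, 983, 1339.
Circular molecule, 5 cuts → 5 fragments:
  648 − 159 = 489 bp
  798 − 648 = 150 bp
  983 − 798 = 185 bp
  1339 − 983 = 356 bp
  wrap: 1764 − 1339 + 159 = 584 bp
Sorted largest to smallest: 584, 489, 356, 185, 150 bp.

584, 489, 356, 185, 150 bp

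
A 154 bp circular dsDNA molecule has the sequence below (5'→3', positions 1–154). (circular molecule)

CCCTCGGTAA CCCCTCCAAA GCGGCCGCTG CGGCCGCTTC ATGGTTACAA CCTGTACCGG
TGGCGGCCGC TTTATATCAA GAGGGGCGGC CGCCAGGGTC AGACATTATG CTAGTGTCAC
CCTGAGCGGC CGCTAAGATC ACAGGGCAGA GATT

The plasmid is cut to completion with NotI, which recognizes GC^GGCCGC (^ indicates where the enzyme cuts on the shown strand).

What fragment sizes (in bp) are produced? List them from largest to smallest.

NotI sites (GCGGCCGC) start at positions 21, 30, 63, 86, 126.
NotI cuts after base 2 of each site, so after positions 22, 31, 64, 87, 127.
Circular molecule, 5 cuts → 5 fragments:
  23–31 → 9 bp
  32–64 → 33 bp
  65–87 → 23 bp
  88–127 → 40 bp
  128–154 then 1–22 → 27 + 22 = 49 bp
Sorted largest to smallest: 49, 40, 33, 23, 9 bp.

49, 40, 33, 23, 9 bp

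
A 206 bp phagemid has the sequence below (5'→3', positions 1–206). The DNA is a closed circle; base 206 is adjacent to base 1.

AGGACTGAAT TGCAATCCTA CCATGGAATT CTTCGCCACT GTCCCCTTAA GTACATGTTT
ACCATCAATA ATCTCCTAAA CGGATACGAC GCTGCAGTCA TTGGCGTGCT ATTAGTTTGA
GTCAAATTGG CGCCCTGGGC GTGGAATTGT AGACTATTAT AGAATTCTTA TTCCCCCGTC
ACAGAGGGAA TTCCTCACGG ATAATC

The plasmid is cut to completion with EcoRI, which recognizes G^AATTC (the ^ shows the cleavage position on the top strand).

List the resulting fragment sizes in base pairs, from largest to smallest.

EcoRI sites (GAATTC) start at positions 26, 162, 188.
EcoRI cuts after the first base of each site, so after positions 26, 162, 188.
Circular molecule, 3 cuts → 3 fragments:
  27–162 → 136 bp
  163–188 → 26 bp
  189–206 then 1–26 → 18 + 26 = 44 bp
Sorted largest to smallest: 136, 44, 26 bp.

136, 44, 26 bp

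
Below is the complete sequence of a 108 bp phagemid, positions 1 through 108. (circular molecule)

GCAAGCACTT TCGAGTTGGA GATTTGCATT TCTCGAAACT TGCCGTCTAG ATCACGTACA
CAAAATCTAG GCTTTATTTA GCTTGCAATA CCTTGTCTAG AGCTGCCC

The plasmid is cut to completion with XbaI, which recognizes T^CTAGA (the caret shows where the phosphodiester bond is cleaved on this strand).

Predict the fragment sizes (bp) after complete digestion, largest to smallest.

XbaI sites (TCTAGA) start at positions 46, 96.
XbaI cuts after the first base of each site, so after positions 46, 96.
Circular molecule, 2 cuts → 2 fragments:
  47–96 → 50 bp
  97–108 then 1–46 → 12 + 46 = 58 bp
Sorted largest to smallest: 58, 50 bp.

58, 50 bp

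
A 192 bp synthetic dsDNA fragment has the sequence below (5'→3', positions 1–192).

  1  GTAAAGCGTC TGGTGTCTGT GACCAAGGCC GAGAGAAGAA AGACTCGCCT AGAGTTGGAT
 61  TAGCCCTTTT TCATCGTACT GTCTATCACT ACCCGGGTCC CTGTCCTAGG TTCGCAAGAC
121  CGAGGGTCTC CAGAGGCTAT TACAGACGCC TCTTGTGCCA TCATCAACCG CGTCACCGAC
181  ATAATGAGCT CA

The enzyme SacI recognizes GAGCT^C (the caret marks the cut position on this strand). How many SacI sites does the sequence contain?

1

GAGCTC occurs starting at position 186.
SacI cuts at 1 site.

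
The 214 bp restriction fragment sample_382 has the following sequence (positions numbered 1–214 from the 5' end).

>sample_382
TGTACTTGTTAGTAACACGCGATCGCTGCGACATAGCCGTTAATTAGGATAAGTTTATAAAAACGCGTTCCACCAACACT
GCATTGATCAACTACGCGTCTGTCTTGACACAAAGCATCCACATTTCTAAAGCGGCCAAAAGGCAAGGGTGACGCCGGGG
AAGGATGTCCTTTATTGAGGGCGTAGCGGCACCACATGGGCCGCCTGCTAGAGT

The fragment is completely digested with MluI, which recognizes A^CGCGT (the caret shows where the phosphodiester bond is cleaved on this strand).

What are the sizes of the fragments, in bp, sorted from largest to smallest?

120, 63, 31 bp

MluI sites (ACGCGT) start at positions 63, 94.
MluI cuts after the first base of each site, so after positions 63, 94.
Linear molecule, 2 cuts → 3 fragments:
  1–63 → 63 bp
  64–94 → 31 bp
  95–214 → 120 bp
Sorted largest to smallest: 120, 63, 31 bp.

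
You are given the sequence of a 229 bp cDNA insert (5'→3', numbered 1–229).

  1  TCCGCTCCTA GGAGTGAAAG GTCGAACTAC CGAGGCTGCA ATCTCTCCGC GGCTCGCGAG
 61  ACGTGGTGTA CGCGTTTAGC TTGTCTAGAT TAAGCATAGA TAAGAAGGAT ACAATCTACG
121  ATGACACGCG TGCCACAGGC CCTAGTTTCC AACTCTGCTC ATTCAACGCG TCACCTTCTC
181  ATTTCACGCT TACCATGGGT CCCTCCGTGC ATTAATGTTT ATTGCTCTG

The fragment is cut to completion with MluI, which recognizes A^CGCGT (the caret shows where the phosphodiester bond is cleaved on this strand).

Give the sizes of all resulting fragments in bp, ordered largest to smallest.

70, 63, 56, 40 bp

MluI sites (ACGCGT) start at positions 70, 126, 166.
MluI cuts after the first base of each site, so after positions 70, 126, 166.
Linear molecule, 3 cuts → 4 fragments:
  1–70 → 70 bp
  71–126 → 56 bp
  127–166 → 40 bp
  167–229 → 63 bp
Sorted largest to smallest: 70, 63, 56, 40 bp.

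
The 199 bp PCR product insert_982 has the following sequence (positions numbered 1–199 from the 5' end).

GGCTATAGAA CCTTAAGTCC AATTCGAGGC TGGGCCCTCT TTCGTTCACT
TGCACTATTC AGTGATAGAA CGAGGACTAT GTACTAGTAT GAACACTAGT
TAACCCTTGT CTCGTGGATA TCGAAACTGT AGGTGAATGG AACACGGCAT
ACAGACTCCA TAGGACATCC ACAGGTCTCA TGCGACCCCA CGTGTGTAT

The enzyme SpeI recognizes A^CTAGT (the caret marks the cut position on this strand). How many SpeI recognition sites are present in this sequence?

2

ACTAGT occurs starting at positions 83, 95.
SpeI cuts at 2 sites.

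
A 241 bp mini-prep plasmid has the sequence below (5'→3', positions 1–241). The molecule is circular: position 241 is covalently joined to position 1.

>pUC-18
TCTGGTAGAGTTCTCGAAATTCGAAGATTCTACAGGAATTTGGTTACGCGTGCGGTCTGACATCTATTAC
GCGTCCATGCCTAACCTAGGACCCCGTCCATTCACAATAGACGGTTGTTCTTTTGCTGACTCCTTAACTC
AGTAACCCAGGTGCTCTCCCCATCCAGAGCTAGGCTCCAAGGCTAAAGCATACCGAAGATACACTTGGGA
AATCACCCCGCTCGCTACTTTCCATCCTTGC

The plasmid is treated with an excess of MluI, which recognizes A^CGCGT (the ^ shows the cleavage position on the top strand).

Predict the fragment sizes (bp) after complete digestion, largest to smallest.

MluI sites (ACGCGT) start at positions 46, 69.
MluI cuts after the first base of each site, so after positions 46, 69.
Circular molecule, 2 cuts → 2 fragments:
  47–69 → 23 bp
  70–241 then 1–46 → 172 + 46 = 218 bp
Sorted largest to smallest: 218, 23 bp.

218, 23 bp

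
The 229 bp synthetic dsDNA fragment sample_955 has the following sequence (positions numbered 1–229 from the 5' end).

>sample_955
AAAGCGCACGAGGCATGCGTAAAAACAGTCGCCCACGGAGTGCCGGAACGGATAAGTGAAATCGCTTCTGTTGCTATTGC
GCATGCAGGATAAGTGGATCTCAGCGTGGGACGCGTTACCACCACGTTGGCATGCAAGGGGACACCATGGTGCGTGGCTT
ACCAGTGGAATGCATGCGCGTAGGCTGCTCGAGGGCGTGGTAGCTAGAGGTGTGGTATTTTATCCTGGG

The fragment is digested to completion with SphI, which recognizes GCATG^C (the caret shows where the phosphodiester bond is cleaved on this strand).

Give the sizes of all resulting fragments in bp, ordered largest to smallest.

SphI sites (GCATGC) start at positions 13, 81, 130, 172.
SphI cuts after base 5 of each site (before the last base), so after positions 17, 85, 134, 176.
Linear molecule, 4 cuts → 5 fragments:
  1–17 → 17 bp
  18–85 → 68 bp
  86–134 → 49 bp
  135–176 → 42 bp
  177–229 → 53 bp
Sorted largest to smallest: 68, 53, 49, 42, 17 bp.

68, 53, 49, 42, 17 bp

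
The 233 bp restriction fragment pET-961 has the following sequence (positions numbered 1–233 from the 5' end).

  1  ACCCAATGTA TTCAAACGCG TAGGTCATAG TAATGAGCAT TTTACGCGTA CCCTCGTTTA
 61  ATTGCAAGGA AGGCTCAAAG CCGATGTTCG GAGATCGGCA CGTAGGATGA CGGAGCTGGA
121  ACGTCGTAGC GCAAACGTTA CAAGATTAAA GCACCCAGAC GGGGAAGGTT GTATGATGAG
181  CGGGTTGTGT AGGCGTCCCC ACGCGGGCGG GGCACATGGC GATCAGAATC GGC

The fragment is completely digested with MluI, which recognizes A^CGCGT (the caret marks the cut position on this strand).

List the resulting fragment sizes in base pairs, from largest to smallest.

189, 28, 16 bp

MluI sites (ACGCGT) start at positions 16, 44.
MluI cuts after the first base of each site, so after positions 16, 44.
Linear molecule, 2 cuts → 3 fragments:
  1–16 → 16 bp
  17–44 → 28 bp
  45–233 → 189 bp
Sorted largest to smallest: 189, 28, 16 bp.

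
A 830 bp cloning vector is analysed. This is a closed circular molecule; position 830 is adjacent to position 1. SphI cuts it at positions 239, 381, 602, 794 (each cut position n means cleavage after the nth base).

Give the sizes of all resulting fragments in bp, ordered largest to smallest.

Circular molecule, 4 cuts → 4 fragments:
  381 − 239 = 142 bp
  602 − 381 = 221 bp
  794 − 602 = 192 bp
  wrap: 830 − 794 + 239 = 275 bp
Sorted largest to smallest: 275, 221, 192, 142 bp.

275, 221, 192, 142 bp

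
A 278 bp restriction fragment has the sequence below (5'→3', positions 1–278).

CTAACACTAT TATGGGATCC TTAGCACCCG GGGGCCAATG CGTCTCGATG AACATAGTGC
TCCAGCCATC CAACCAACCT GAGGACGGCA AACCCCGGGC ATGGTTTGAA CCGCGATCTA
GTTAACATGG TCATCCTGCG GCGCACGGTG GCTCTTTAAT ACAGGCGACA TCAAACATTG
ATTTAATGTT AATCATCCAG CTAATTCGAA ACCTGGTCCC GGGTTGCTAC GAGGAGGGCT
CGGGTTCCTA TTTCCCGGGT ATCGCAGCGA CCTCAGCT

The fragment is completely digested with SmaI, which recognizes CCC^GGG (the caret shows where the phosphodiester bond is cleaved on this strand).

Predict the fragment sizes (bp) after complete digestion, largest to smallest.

124, 67, 36, 29, 22 bp

SmaI sites (CCCGGG) start at positions 27, 94, 218, 254.
SmaI cuts after base 3 of each site, so after positions 29, 96, 220, 256.
Linear molecule, 4 cuts → 5 fragments:
  1–29 → 29 bp
  30–96 → 67 bp
  97–220 → 124 bp
  221–256 → 36 bp
  257–278 → 22 bp
Sorted largest to smallest: 124, 67, 36, 29, 22 bp.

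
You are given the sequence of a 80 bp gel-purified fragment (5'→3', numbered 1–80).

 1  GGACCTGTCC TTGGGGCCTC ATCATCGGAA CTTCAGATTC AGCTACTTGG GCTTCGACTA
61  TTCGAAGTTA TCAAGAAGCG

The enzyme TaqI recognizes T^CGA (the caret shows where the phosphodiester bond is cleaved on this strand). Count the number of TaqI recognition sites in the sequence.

2

TCGA occurs starting at positions 54, 62.
TaqI cuts at 2 sites.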